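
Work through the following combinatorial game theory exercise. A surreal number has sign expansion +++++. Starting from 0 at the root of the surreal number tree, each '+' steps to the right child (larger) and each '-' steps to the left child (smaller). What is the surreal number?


Sign expansion: +++++
Rule: track bounds (lo, hi), initially (-inf, +inf). On '+', the current value becomes lo and we move to the simplest number in (value, hi): value + 1 if hi = +inf, otherwise the midpoint (value + hi)/2. On '-', the current value becomes hi and we move to value - 1 if lo = -inf, otherwise the midpoint (lo + value)/2.
Start at 0.
Step 1: sign = +, move right. Bounds: (0, +inf). Value = 1
Step 2: sign = +, move right. Bounds: (1, +inf). Value = 2
Step 3: sign = +, move right. Bounds: (2, +inf). Value = 3
Step 4: sign = +, move right. Bounds: (3, +inf). Value = 4
Step 5: sign = +, move right. Bounds: (4, +inf). Value = 5
The surreal number with sign expansion +++++ is 5.

5


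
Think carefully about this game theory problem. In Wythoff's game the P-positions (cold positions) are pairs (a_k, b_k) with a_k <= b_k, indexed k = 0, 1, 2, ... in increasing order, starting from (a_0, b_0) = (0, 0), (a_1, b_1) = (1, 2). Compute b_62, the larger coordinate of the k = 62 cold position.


By Wythoff's theorem, a_k = floor(k * phi) and b_k = floor(k * phi^2) = a_k + k, where phi = (1 + sqrt(5))/2 is the golden ratio.
phi = (1 + sqrt(5))/2 = 1.618034
phi^2 = phi + 1 = 2.618034
k = 62
k * phi^2 = 62 * 2.618034 = 162.318107
b_62 = floor(k * phi^2) = 162 (check: a_62 + k = 100 + 62 = 162)

162


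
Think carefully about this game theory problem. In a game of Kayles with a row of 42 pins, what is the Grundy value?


Kayles: a move removes 1 or 2 adjacent pins from a contiguous row.
Removing pins from a row of k leaves two independent rows (a, b) with a + b = k - 1 (one pin) or a + b = k - 2 (two pins); an end removal gives a = 0.
By Sprague-Grundy, G(k) = mex{ G(a) XOR G(b) } over all these splits. G(0) = 0.
G(1): splits (0,0):0^0=0 -> mex({0}) = 1
G(2): splits (0,1):0^1=1 (0,0):0^0=0 -> mex({0, 1}) = 2
G(3): splits (0,2):0^2=2 (1,1):1^1=0 (0,1):0^1=1 -> mex({0, 1, 2}) = 3
G(4): splits (0,3):0^3=3 (1,2):1^2=3 (0,2):0^2=2 (1,1):1^1=0 -> mex({0, 2, 3}) = 1
G(5): splits (0,4):0^1=1 (1,3):1^3=2 (2,2):2^2=0 (0,3):0^3=3 (1,2):1^2=3 -> mex({0, 1, 2, 3}) = 4
G(6) = mex({0, 1, 2, 4}) = 3
G(7) = mex({0, 1, 3, 4, 5}) = 2
G(8) = mex({0, 2, 3, 5, 6}) = 1
G(9) = mex({0, 1, 2, 3, 6, 7}) = 4
G(10) = mex({0, 1, 3, 4, 5, 7}) = 2
G(11) = mex({0, 1, 2, 3, 4, 5}) = 6
G(12) = mex({0, 1, 2, 3, 5, 6, 7}) = 4
G(13) = mex({0, 2, 3, 4, 6, 7}) = 1
G(14) = mex({0, 1, 4, 5, 6, 7}) = 2
G(15) = mex({0, 1, 2, 3, 4, 5, 6}) = 7
G(16) = mex({0, 2, 3, 5, 6, 7}) = 1
G(17) = mex({0, 1, 2, 3, 5, 6, 7}) = 4
G(18) = mex({0, 1, 2, 4, 5, 6}) = 3
G(19) = mex({0, 1, 3, 4, 5, 7}) = 2
G(20) = mex({0, 2, 3, 4, 5, 6, 7}) = 1
G(21) = mex({0, 1, 2, 3, 5, 6, 7}) = 4
G(22) = mex({0, 1, 2, 3, 4, 5, 7}) = 6
G(23) = mex({0, 1, 2, 3, 4, 5, 6}) = 7
G(24) = mex({0, 1, 2, 3, 5, 6, 7}) = 4
G(25) = mex({0, 2, 3, 4, 6, 7}) = 1
G(26) = mex({0, 1, 3, 4, 5, 6, 7}) = 2
G(27) = mex({0, 1, 2, 3, 4, 5, 6, 7}) = 8
G(28) = mex({0, 1, 2, 3, 4, 6, 7, 8}) = 5
G(29) = mex({0, 1, 2, 3, 5, 6, 7, 8, 9}) = 4
G(30) = mex({0, 1, 2, 3, 4, 5, 6, 9, 10}) = 7
G(31) = mex({0, 1, 3, 4, 5, 7, 10, 11}) = 2
G(32) = mex({0, 2, 3, 4, 5, 6, 7, 9, 11}) = 1
G(33) = mex({0, 1, 2, 3, 4, 5, 6, 7, 9, 12}) = 8
G(34) = mex({0, 1, 2, 3, 4, 5, 7, 8, 11, 12}) = 6
G(35) = mex({0, 1, 2, 3, 4, 5, 6, 8, 9, 10, 11}) = 7
G(36) = mex({0, 1, 2, 3, 5, 6, 7, 9, 10}) = 4
G(37) = mex({0, 2, 3, 4, 6, 7, 9, 10, 11, 12}) = 1
G(38) = mex({0, 1, 3, 4, 5, 6, 7, 9, 10, 11, 12}) = 2
G(39) = mex({0, 1, 2, 4, 5, 6, 7, 9, 10, 12, 14}) = 3
G(40) = mex({0, 2, 3, 4, 6, 7, 11, 12, 14}) = 1
G(41) = mex({0, 1, 2, 3, 5, 6, 7, 9, 10, 11, 12}) = 4
G(42) = mex({0, 1, 2, 3, 4, 5, 6, 9, 10}) = 7
Therefore G(42) = 7.

7


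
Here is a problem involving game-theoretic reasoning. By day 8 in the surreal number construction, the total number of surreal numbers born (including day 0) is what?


Day 0: {|} = 0 is born. Count = 1.
Day n: the number of surreal numbers born by day n is 2^(n+1) - 1.
By day 0: 2^1 - 1 = 1
By day 1: 2^2 - 1 = 3
By day 2: 2^3 - 1 = 7
By day 3: 2^4 - 1 = 15
By day 4: 2^5 - 1 = 31
By day 5: 2^6 - 1 = 63
By day 6: 2^7 - 1 = 127
By day 7: 2^8 - 1 = 255
By day 8: 2^9 - 1 = 511
By day 8: 511 surreal numbers.

511


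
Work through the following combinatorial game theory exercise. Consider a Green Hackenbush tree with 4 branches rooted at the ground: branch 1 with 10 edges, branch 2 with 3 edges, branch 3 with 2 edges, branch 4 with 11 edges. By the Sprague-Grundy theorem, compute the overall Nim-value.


The tree has 4 branches from the ground vertex.
In Green Hackenbush, the Nim-value of a simple path of length k is k.
Branch 1: length 10, Nim-value = 10
Branch 2: length 3, Nim-value = 3
Branch 3: length 2, Nim-value = 2
Branch 4: length 11, Nim-value = 11
Total Nim-value = XOR of all branch values:
0 XOR 10 = 10
10 XOR 3 = 9
9 XOR 2 = 11
11 XOR 11 = 0
Nim-value of the tree = 0

0


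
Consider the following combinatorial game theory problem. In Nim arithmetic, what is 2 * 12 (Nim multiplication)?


Nim multiplication is bilinear over XOR: (u XOR v) * w = (u*w) XOR (v*w).
So we split each operand into its bit components and XOR the pairwise Nim products.
2 = 2 (as XOR of powers of 2).
12 = 4 + 8 (as XOR of powers of 2).
Using the standard Nim-product table on single bits:
  2*2 = 3,   2*4 = 8,   2*8 = 12,
  4*4 = 6,   4*8 = 11,  8*8 = 13,
and  1*x = x (identity), k*l = l*k (commutative).
Pairwise Nim products:
  2 * 4 = 8
  2 * 8 = 12
XOR them: 8 XOR 12 = 4.
Result: 2 * 12 = 4 (in Nim).

4


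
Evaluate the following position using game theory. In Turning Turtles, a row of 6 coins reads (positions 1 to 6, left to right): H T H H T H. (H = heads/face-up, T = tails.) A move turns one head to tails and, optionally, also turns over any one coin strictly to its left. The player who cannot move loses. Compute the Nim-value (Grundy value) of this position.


Coins: H T H H T H
Key fact: a single head at position k behaves exactly like a Nim heap of size k (turning it to T and optionally flipping a coin at j < k corresponds to moving the heap from k to j, or to 0), and heads combine as a disjunctive sum (two heads at the same place would cancel, matching j XOR j = 0). So the Nim-value is the XOR of the 1-indexed positions of the heads.
Face-up positions (1-indexed): [1, 3, 4, 6]
XOR 0 with 1: 0 XOR 1 = 1
XOR 1 with 3: 1 XOR 3 = 2
XOR 2 with 4: 2 XOR 4 = 6
XOR 6 with 6: 6 XOR 6 = 0
Nim-value = 0

0


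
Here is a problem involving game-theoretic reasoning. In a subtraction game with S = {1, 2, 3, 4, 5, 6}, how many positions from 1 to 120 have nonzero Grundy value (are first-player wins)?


Subtraction set S = {1, 2, 3, 4, 5, 6}, so G(n) = n mod 7.
G(n) = 0 when n is a multiple of 7.
Multiples of 7 in [1, 120]: 17
N-positions (nonzero Grundy) = 120 - 17 = 103

103


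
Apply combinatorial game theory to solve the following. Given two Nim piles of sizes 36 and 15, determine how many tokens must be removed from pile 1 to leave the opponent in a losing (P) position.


Piles: 36 and 15
Current XOR: 36 XOR 15 = 43 (non-zero, so this is an N-position).
To make the XOR zero, we need to find a move that balances the piles.
For pile 1 (size 36): target = 36 XOR 43 = 15
We reduce pile 1 from 36 to 15.
Tokens removed: 36 - 15 = 21
Verification: 15 XOR 15 = 0

21


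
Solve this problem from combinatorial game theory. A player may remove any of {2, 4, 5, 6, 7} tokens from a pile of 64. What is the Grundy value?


The subtraction set is S = {2, 4, 5, 6, 7}.
G(k) = mex{ G(k - s) : s in S, s <= k }. We compute iteratively: G(0) = 0.
G(1) = mex({}) = 0
G(2) = mex({0}) = 1
G(3) = mex({0}) = 1
G(4) = mex({0, 1}) = 2
G(5) = mex({0, 1}) = 2
G(6) = mex({0, 1, 2}) = 3
G(7) = mex({0, 1, 2}) = 3
G(8) = mex({0, 1, 2, 3}) = 4
G(9) = mex({1, 2, 3}) = 0
G(10) = mex({1, 2, 3, 4}) = 0
G(11) = mex({0, 2, 3}) = 1
G(12) = mex({0, 2, 3, 4}) = 1
G(13) = mex({0, 1, 3, 4}) = 2
G(14) = mex({0, 1, 3, 4}) = 2
G(15) = mex({0, 1, 2, 4}) = 3
Observe that G(9)..G(15) = 0, 0, 1, 1, 2, 2, 3 repeats G(0)..G(6) = 0, 0, 1, 1, 2, 2, 3.
For k >= max(S) = 7, G(k) is determined by the previous 7 values G(k-7)..G(k-1); a window of 7 consecutive values has recurred shifted by 9, so by induction G(k + 9) = G(k) for all k >= 0: the sequence is periodic from the start with period 9.
One period: G(0..8) = 0, 0, 1, 1, 2, 2, 3, 3, 4.
64 mod 9 = 1, so G(64) = G(1) = 0.

0


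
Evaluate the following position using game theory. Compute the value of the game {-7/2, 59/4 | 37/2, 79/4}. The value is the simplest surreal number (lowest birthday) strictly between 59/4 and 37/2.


Left options: {-7/2, 59/4}, max = 59/4
Right options: {37/2, 79/4}, min = 37/2
All options are numbers and max(Left) < min(Right), so by the simplicity theorem the value is the simplest (earliest-born) number strictly between 59/4 and 37/2.
Integers 15 through 18 all lie strictly between 59/4 and 37/2.
Among integers, the simplest (lowest birthday = smallest |n|; 0 is born on day 0, +-n on day n) is 15.
No non-integer in the interval can be simpler: if x is a non-integer in the interval, then floor(x) or ceil(x) also lies in the interval (the interval contains an integer), and both are proper prefixes of x's sign expansion, i.e. born earlier. So the game value is 15.
Game value = 15

15


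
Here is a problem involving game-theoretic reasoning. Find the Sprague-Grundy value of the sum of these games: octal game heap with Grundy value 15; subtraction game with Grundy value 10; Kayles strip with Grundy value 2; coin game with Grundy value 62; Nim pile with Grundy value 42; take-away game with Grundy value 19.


By the Sprague-Grundy theorem, the Grundy value of a sum of games is the XOR of individual Grundy values.
octal game heap: Grundy value = 15. Running XOR: 0 XOR 15 = 15
subtraction game: Grundy value = 10. Running XOR: 15 XOR 10 = 5
Kayles strip: Grundy value = 2. Running XOR: 5 XOR 2 = 7
coin game: Grundy value = 62. Running XOR: 7 XOR 62 = 57
Nim pile: Grundy value = 42. Running XOR: 57 XOR 42 = 19
take-away game: Grundy value = 19. Running XOR: 19 XOR 19 = 0
The combined Grundy value is 0.

0


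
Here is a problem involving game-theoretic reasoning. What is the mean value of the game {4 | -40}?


Game = {4 | -40}, a switch {a | b} with numbers a > b.
Its thermograph has left wall a - t and right wall b + t, which meet at t = (a - b)/2, where both equal (a + b)/2. So the mast (mean value) is at (a + b)/2.
Mean = (4 + (-40))/2 = -36/2 = -18

-18


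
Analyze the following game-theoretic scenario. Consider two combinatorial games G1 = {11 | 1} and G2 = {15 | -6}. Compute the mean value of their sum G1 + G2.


G1 = {11 | 1}, G2 = {15 | -6}
Each is a switch {a | b} with numbers a > b; its mean value is (a + b)/2, and mean value is additive over game sums: m(G1 + G2) = m(G1) + m(G2).
Mean of G1 = (11 + (1))/2 = 12/2 = 6
Mean of G2 = (15 + (-6))/2 = 9/2 = 9/2
Mean of G1 + G2 = 6 + 9/2 = 21/2

21/2


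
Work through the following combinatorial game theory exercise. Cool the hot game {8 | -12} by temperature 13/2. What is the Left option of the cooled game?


Original game: {8 | -12} (a switch {a | b} with a > b).
Cooling by t (for t below the temperature (a - b)/2 = 10) taxes each move by t: {a | b} cooled by t is {a - t | b + t}.
Cooling amount: t = 13/2
Cooled Left option: 8 - 13/2 = 3/2
Cooled Right option: -12 + 13/2 = -11/2
Cooled game: {3/2 | -11/2}
Left option = 3/2

3/2


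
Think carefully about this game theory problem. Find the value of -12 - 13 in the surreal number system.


x = -12, y = 13
x - y = -12 - 13 = -25

-25


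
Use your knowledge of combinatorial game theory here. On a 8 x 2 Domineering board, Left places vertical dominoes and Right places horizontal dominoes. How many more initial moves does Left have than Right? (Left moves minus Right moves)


Board is 8 x 2 (rows x cols).
Left (vertical) placements: (rows-1) * cols = 7 * 2 = 14
Right (horizontal) placements: rows * (cols-1) = 8 * 1 = 8
Advantage = Left - Right = 14 - 8 = 6

6


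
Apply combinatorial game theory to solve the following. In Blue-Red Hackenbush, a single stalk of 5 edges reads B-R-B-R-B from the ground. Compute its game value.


Edges (from ground): B-R-B-R-B
By Berlekamp's sign-expansion rule, a Blue-Red Hackenbush stalk has the value of the surreal number whose sign sequence is the edge sequence with B -> + and R -> -.
Sign sequence: +-+-+
Trace the sign expansion in the surreal number tree, starting from 0:
Edge 1: B (sign +) -> bounds (0, +inf), value = 1
Edge 2: R (sign -) -> bounds (0, 1), value = 1/2
Edge 3: B (sign +) -> bounds (1/2, 1), value = 3/4
Edge 4: R (sign -) -> bounds (1/2, 3/4), value = 5/8
Edge 5: B (sign +) -> bounds (5/8, 3/4), value = 11/16
Game value = 11/16

11/16


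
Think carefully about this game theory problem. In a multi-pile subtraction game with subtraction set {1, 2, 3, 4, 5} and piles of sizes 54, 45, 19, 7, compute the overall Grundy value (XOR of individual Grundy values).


Subtraction set: {1, 2, 3, 4, 5}
For this subtraction set, G(n) = n mod 6 (period = max + 1 = 6).
Pile 1 (size 54): G(54) = 54 mod 6 = 0
Pile 2 (size 45): G(45) = 45 mod 6 = 3
Pile 3 (size 19): G(19) = 19 mod 6 = 1
Pile 4 (size 7): G(7) = 7 mod 6 = 1
Total Grundy value = XOR of all: 0 XOR 3 XOR 1 XOR 1 = 3

3


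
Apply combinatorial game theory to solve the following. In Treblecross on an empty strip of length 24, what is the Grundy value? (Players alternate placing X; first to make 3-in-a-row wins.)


Treblecross: place X on empty cells; 3-in-a-row wins.
Playing within two cells of an existing X lets the opponent win at once, so sensible play treats the cells i-2..i+2 around each X as dead. The player left with no safe cell loses, so this is a normal-play take-away game on strips of safe cells.
Placing X at cell i (0-indexed) of a strip of k safe cells leaves independent strips of sizes max(0, i-2) and max(0, k-i-3). Hence G(k) = mex{ G(max(0,i-2)) XOR G(max(0,k-i-3)) : 0 <= i < k }, with G(0) = 0.
G(1): splits (0,0):0^0=0 -> mex({0}) = 1
G(2): splits (0,0):0^0=0 -> mex({0}) = 1
G(3): splits (0,0):0^0=0 -> mex({0}) = 1
G(4): splits (0,1):0^1=1 (0,0):0^0=0 -> mex({0, 1}) = 2
G(5): splits (0,2):0^1=1 (0,1):0^1=1 (0,0):0^0=0 -> mex({0, 1}) = 2
G(6) = mex({1}) = 0
G(7) = mex({0, 1, 2}) = 3
G(8) = mex({0, 1, 2}) = 3
G(9) = mex({0, 2}) = 1
G(10) = mex({0, 2, 3}) = 1
G(11) = mex({0, 3}) = 1
G(12) = mex({1, 3}) = 0
G(13) = mex({0, 1, 2, 3}) = 4
G(14) = mex({0, 1, 2}) = 3
G(15) = mex({0, 1, 2}) = 3
G(16) = mex({0, 1, 2, 4}) = 3
G(17) = mex({0, 1, 3, 4}) = 2
G(18) = mex({0, 1, 3, 4}) = 2
G(19) = mex({0, 1, 3, 5}) = 2
G(20) = mex({0, 1, 2, 3, 5}) = 4
G(21) = mex({0, 1, 2, 3, 5}) = 4
G(22) = mex({1, 2, 6}) = 0
G(23) = mex({0, 1, 2, 3, 4, 6}) = 5
G(24) = mex({0, 1, 2, 3, 4}) = 5
Therefore G(24) = 5.

5


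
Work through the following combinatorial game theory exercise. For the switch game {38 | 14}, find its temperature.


The game is {38 | 14}, a switch {a | b} with numbers a > b.
Cooling {a | b} by t gives {a - t | b + t}, which stops being hot when a - t = b + t, i.e. at t = (a - b)/2. So the temperature of a switch is (a - b)/2.
Temperature = (Left option - Right option) / 2
= (38 - (14)) / 2
= 24 / 2
= 12

12


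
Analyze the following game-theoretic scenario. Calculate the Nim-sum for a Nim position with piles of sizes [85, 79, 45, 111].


We need the XOR (exclusive or) of all pile sizes.
After XOR-ing pile 1 (size 85): 0 XOR 85 = 85
After XOR-ing pile 2 (size 79): 85 XOR 79 = 26
After XOR-ing pile 3 (size 45): 26 XOR 45 = 55
After XOR-ing pile 4 (size 111): 55 XOR 111 = 88
The Nim-value of this position is 88.

88


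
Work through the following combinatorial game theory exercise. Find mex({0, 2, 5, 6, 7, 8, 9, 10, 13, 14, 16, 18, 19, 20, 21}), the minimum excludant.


Set = {0, 2, 5, 6, 7, 8, 9, 10, 13, 14, 16, 18, 19, 20, 21}
0 is in the set.
1 is NOT in the set. This is the mex.
mex = 1

1


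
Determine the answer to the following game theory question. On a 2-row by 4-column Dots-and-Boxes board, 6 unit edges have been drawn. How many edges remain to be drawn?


Grid: 2 x 4 boxes, i.e. 3 rows and 5 columns of dots.
Horizontal edges: (rows + 1) * cols = 3 * 4 = 12
Vertical edges: rows * (cols + 1) = 2 * 5 = 10
Total edges: 12 + 10 = 22
Edges drawn: 6
Remaining: 22 - 6 = 16

16


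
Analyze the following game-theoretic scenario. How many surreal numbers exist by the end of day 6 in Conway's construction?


Day 0: {|} = 0 is born. Count = 1.
Day n: the number of surreal numbers born by day n is 2^(n+1) - 1.
By day 0: 2^1 - 1 = 1
By day 1: 2^2 - 1 = 3
By day 2: 2^3 - 1 = 7
By day 3: 2^4 - 1 = 15
By day 4: 2^5 - 1 = 31
By day 5: 2^6 - 1 = 63
By day 6: 2^7 - 1 = 127
By day 6: 127 surreal numbers.

127


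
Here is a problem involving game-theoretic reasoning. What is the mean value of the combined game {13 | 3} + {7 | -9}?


G1 = {13 | 3}, G2 = {7 | -9}
Each is a switch {a | b} with numbers a > b; its mean value is (a + b)/2, and mean value is additive over game sums: m(G1 + G2) = m(G1) + m(G2).
Mean of G1 = (13 + (3))/2 = 16/2 = 8
Mean of G2 = (7 + (-9))/2 = -2/2 = -1
Mean of G1 + G2 = 8 + -1 = 7

7


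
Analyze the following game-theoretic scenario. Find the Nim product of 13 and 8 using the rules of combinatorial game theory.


Nim multiplication is bilinear over XOR: (u XOR v) * w = (u*w) XOR (v*w).
So we split each operand into its bit components and XOR the pairwise Nim products.
13 = 1 + 4 + 8 (as XOR of powers of 2).
8 = 8 (as XOR of powers of 2).
Using the standard Nim-product table on single bits:
  2*2 = 3,   2*4 = 8,   2*8 = 12,
  4*4 = 6,   4*8 = 11,  8*8 = 13,
and  1*x = x (identity), k*l = l*k (commutative).
Pairwise Nim products:
  1 * 8 = 8
  4 * 8 = 11
  8 * 8 = 13
XOR them: 8 XOR 11 XOR 13 = 14.
Result: 13 * 8 = 14 (in Nim).

14


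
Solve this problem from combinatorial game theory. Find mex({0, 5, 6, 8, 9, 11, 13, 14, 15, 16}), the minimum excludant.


Set = {0, 5, 6, 8, 9, 11, 13, 14, 15, 16}
0 is in the set.
1 is NOT in the set. This is the mex.
mex = 1

1


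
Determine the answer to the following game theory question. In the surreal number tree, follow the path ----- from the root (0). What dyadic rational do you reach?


Sign expansion: -----
Rule: track bounds (lo, hi), initially (-inf, +inf). On '+', the current value becomes lo and we move to the simplest number in (value, hi): value + 1 if hi = +inf, otherwise the midpoint (value + hi)/2. On '-', the current value becomes hi and we move to value - 1 if lo = -inf, otherwise the midpoint (lo + value)/2.
Start at 0.
Step 1: sign = -, move left. Bounds: (-inf, 0). Value = -1
Step 2: sign = -, move left. Bounds: (-inf, -1). Value = -2
Step 3: sign = -, move left. Bounds: (-inf, -2). Value = -3
Step 4: sign = -, move left. Bounds: (-inf, -3). Value = -4
Step 5: sign = -, move left. Bounds: (-inf, -4). Value = -5
The surreal number with sign expansion ----- is -5.

-5


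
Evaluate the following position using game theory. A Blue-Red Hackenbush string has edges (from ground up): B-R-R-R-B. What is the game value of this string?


Edges (from ground): B-R-R-R-B
By Berlekamp's sign-expansion rule, a Blue-Red Hackenbush stalk has the value of the surreal number whose sign sequence is the edge sequence with B -> + and R -> -.
Sign sequence: +---+
Trace the sign expansion in the surreal number tree, starting from 0:
Edge 1: B (sign +) -> bounds (0, +inf), value = 1
Edge 2: R (sign -) -> bounds (0, 1), value = 1/2
Edge 3: R (sign -) -> bounds (0, 1/2), value = 1/4
Edge 4: R (sign -) -> bounds (0, 1/4), value = 1/8
Edge 5: B (sign +) -> bounds (1/8, 1/4), value = 3/16
Game value = 3/16

3/16


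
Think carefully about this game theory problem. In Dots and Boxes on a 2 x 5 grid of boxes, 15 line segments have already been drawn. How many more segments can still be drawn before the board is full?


Grid: 2 x 5 boxes, i.e. 3 rows and 6 columns of dots.
Horizontal edges: (rows + 1) * cols = 3 * 5 = 15
Vertical edges: rows * (cols + 1) = 2 * 6 = 12
Total edges: 15 + 12 = 27
Edges drawn: 15
Remaining: 27 - 15 = 12

12


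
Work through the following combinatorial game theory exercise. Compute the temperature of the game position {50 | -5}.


The game is {50 | -5}, a switch {a | b} with numbers a > b.
Cooling {a | b} by t gives {a - t | b + t}, which stops being hot when a - t = b + t, i.e. at t = (a - b)/2. So the temperature of a switch is (a - b)/2.
Temperature = (Left option - Right option) / 2
= (50 - (-5)) / 2
= 55 / 2
= 55/2

55/2


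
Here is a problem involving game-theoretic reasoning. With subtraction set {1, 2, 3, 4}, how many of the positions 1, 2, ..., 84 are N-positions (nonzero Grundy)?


Subtraction set S = {1, 2, 3, 4}, so G(n) = n mod 5.
G(n) = 0 when n is a multiple of 5.
Multiples of 5 in [1, 84]: 16
N-positions (nonzero Grundy) = 84 - 16 = 68

68


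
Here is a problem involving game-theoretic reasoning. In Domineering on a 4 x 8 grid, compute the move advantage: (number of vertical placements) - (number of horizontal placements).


Board is 4 x 8 (rows x cols).
Left (vertical) placements: (rows-1) * cols = 3 * 8 = 24
Right (horizontal) placements: rows * (cols-1) = 4 * 7 = 28
Advantage = Left - Right = 24 - 28 = -4

-4


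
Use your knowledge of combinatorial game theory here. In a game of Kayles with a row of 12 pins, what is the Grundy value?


Kayles: a move removes 1 or 2 adjacent pins from a contiguous row.
Removing pins from a row of k leaves two independent rows (a, b) with a + b = k - 1 (one pin) or a + b = k - 2 (two pins); an end removal gives a = 0.
By Sprague-Grundy, G(k) = mex{ G(a) XOR G(b) } over all these splits. G(0) = 0.
G(1): splits (0,0):0^0=0 -> mex({0}) = 1
G(2): splits (0,1):0^1=1 (0,0):0^0=0 -> mex({0, 1}) = 2
G(3): splits (0,2):0^2=2 (1,1):1^1=0 (0,1):0^1=1 -> mex({0, 1, 2}) = 3
G(4): splits (0,3):0^3=3 (1,2):1^2=3 (0,2):0^2=2 (1,1):1^1=0 -> mex({0, 2, 3}) = 1
G(5): splits (0,4):0^1=1 (1,3):1^3=2 (2,2):2^2=0 (0,3):0^3=3 (1,2):1^2=3 -> mex({0, 1, 2, 3}) = 4
G(6) = mex({0, 1, 2, 4}) = 3
G(7) = mex({0, 1, 3, 4, 5}) = 2
G(8) = mex({0, 2, 3, 5, 6}) = 1
G(9) = mex({0, 1, 2, 3, 6, 7}) = 4
G(10) = mex({0, 1, 3, 4, 5, 7}) = 2
G(11) = mex({0, 1, 2, 3, 4, 5}) = 6
G(12) = mex({0, 1, 2, 3, 5, 6, 7}) = 4
Therefore G(12) = 4.

4


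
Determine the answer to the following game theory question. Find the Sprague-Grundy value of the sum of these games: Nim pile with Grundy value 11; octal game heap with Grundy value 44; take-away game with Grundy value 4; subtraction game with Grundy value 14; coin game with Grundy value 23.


By the Sprague-Grundy theorem, the Grundy value of a sum of games is the XOR of individual Grundy values.
Nim pile: Grundy value = 11. Running XOR: 0 XOR 11 = 11
octal game heap: Grundy value = 44. Running XOR: 11 XOR 44 = 39
take-away game: Grundy value = 4. Running XOR: 39 XOR 4 = 35
subtraction game: Grundy value = 14. Running XOR: 35 XOR 14 = 45
coin game: Grundy value = 23. Running XOR: 45 XOR 23 = 58
The combined Grundy value is 58.

58


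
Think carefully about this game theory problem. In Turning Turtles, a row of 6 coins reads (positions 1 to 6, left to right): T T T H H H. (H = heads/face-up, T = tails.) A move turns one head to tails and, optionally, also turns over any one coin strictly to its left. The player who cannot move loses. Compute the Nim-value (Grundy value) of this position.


Coins: T T T H H H
Key fact: a single head at position k behaves exactly like a Nim heap of size k (turning it to T and optionally flipping a coin at j < k corresponds to moving the heap from k to j, or to 0), and heads combine as a disjunctive sum (two heads at the same place would cancel, matching j XOR j = 0). So the Nim-value is the XOR of the 1-indexed positions of the heads.
Face-up positions (1-indexed): [4, 5, 6]
XOR 0 with 4: 0 XOR 4 = 4
XOR 4 with 5: 4 XOR 5 = 1
XOR 1 with 6: 1 XOR 6 = 7
Nim-value = 7

7


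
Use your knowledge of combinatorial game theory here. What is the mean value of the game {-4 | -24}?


Game = {-4 | -24}, a switch {a | b} with numbers a > b.
Its thermograph has left wall a - t and right wall b + t, which meet at t = (a - b)/2, where both equal (a + b)/2. So the mast (mean value) is at (a + b)/2.
Mean = (-4 + (-24))/2 = -28/2 = -14

-14


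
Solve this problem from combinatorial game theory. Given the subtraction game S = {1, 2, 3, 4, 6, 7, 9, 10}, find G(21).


The subtraction set is S = {1, 2, 3, 4, 6, 7, 9, 10}.
G(k) = mex{ G(k - s) : s in S, s <= k }. We compute iteratively: G(0) = 0.
G(1) = mex({0}) = 1
G(2) = mex({0, 1}) = 2
G(3) = mex({0, 1, 2}) = 3
G(4) = mex({0, 1, 2, 3}) = 4
G(5) = mex({1, 2, 3, 4}) = 0
G(6) = mex({0, 2, 3, 4}) = 1
G(7) = mex({0, 1, 3, 4}) = 2
G(8) = mex({0, 1, 2, 4}) = 3
G(9) = mex({0, 1, 2, 3}) = 4
G(10) = mex({0, 1, 2, 3, 4}) = 5
G(11) = mex({0, 1, 2, 3, 4, 5}) = 6
G(12) = mex({0, 1, 2, 3, 4, 5, 6}) = 7
G(13) = mex({1, 2, 3, 4, 5, 6, 7}) = 0
G(14) = mex({0, 2, 3, 4, 5, 6, 7}) = 1
G(15) = mex({0, 1, 3, 4, 6, 7}) = 2
G(16) = mex({0, 1, 2, 4, 5, 7}) = 3
G(17) = mex({0, 1, 2, 3, 5, 6}) = 4
G(18) = mex({1, 2, 3, 4, 6, 7}) = 0
G(19) = mex({0, 2, 3, 4, 5, 7}) = 1
G(20) = mex({0, 1, 3, 4, 5, 6}) = 2
G(21) = mex({0, 1, 2, 4, 6, 7}) = 3
Therefore G(21) = 3.

3


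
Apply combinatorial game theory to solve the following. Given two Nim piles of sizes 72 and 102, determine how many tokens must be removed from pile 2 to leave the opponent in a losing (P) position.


Piles: 72 and 102
Current XOR: 72 XOR 102 = 46 (non-zero, so this is an N-position).
To make the XOR zero, we need to find a move that balances the piles.
For pile 2 (size 102): target = 102 XOR 46 = 72
We reduce pile 2 from 102 to 72.
Tokens removed: 102 - 72 = 30
Verification: 72 XOR 72 = 0

30


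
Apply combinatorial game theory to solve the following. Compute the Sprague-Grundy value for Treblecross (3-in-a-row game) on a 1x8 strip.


Treblecross: place X on empty cells; 3-in-a-row wins.
Playing within two cells of an existing X lets the opponent win at once, so sensible play treats the cells i-2..i+2 around each X as dead. The player left with no safe cell loses, so this is a normal-play take-away game on strips of safe cells.
Placing X at cell i (0-indexed) of a strip of k safe cells leaves independent strips of sizes max(0, i-2) and max(0, k-i-3). Hence G(k) = mex{ G(max(0,i-2)) XOR G(max(0,k-i-3)) : 0 <= i < k }, with G(0) = 0.
G(1): splits (0,0):0^0=0 -> mex({0}) = 1
G(2): splits (0,0):0^0=0 -> mex({0}) = 1
G(3): splits (0,0):0^0=0 -> mex({0}) = 1
G(4): splits (0,1):0^1=1 (0,0):0^0=0 -> mex({0, 1}) = 2
G(5): splits (0,2):0^1=1 (0,1):0^1=1 (0,0):0^0=0 -> mex({0, 1}) = 2
G(6) = mex({1}) = 0
G(7) = mex({0, 1, 2}) = 3
G(8) = mex({0, 1, 2}) = 3
Therefore G(8) = 3.

3


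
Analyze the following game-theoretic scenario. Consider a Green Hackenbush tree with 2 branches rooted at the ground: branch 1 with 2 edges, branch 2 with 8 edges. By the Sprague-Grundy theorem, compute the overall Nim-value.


The tree has 2 branches from the ground vertex.
In Green Hackenbush, the Nim-value of a simple path of length k is k.
Branch 1: length 2, Nim-value = 2
Branch 2: length 8, Nim-value = 8
Total Nim-value = XOR of all branch values:
0 XOR 2 = 2
2 XOR 8 = 10
Nim-value of the tree = 10

10


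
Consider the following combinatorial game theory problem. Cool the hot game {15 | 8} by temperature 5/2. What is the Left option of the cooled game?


Original game: {15 | 8} (a switch {a | b} with a > b).
Cooling by t (for t below the temperature (a - b)/2 = 7/2) taxes each move by t: {a | b} cooled by t is {a - t | b + t}.
Cooling amount: t = 5/2
Cooled Left option: 15 - 5/2 = 25/2
Cooled Right option: 8 + 5/2 = 21/2
Cooled game: {25/2 | 21/2}
Left option = 25/2

25/2


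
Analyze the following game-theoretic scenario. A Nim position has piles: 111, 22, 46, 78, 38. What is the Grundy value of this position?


We need the XOR (exclusive or) of all pile sizes.
After XOR-ing pile 1 (size 111): 0 XOR 111 = 111
After XOR-ing pile 2 (size 22): 111 XOR 22 = 121
After XOR-ing pile 3 (size 46): 121 XOR 46 = 87
After XOR-ing pile 4 (size 78): 87 XOR 78 = 25
After XOR-ing pile 5 (size 38): 25 XOR 38 = 63
The Nim-value of this position is 63.

63


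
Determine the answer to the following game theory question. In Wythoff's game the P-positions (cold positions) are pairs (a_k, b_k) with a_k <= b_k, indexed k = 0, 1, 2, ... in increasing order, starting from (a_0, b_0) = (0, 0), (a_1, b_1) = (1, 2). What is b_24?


By Wythoff's theorem, a_k = floor(k * phi) and b_k = floor(k * phi^2) = a_k + k, where phi = (1 + sqrt(5))/2 is the golden ratio.
phi = (1 + sqrt(5))/2 = 1.618034
phi^2 = phi + 1 = 2.618034
k = 24
k * phi^2 = 24 * 2.618034 = 62.832816
b_24 = floor(k * phi^2) = 62 (check: a_24 + k = 38 + 24 = 62)

62


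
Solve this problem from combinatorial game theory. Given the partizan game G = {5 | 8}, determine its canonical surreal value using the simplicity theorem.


Left options: {5}, max = 5
Right options: {8}, min = 8
All options are numbers and max(Left) < min(Right), so by the simplicity theorem the value is the simplest (earliest-born) number strictly between 5 and 8.
Integers 6 through 7 all lie strictly between 5 and 8.
Among integers, the simplest (lowest birthday = smallest |n|; 0 is born on day 0, +-n on day n) is 6.
No non-integer in the interval can be simpler: if x is a non-integer in the interval, then floor(x) or ceil(x) also lies in the interval (the interval contains an integer), and both are proper prefixes of x's sign expansion, i.e. born earlier. So the game value is 6.
Game value = 6

6


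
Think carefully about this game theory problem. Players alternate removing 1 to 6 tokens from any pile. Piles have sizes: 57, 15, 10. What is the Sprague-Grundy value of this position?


Subtraction set: {1, 2, 3, 4, 5, 6}
For this subtraction set, G(n) = n mod 7 (period = max + 1 = 7).
Pile 1 (size 57): G(57) = 57 mod 7 = 1
Pile 2 (size 15): G(15) = 15 mod 7 = 1
Pile 3 (size 10): G(10) = 10 mod 7 = 3
Total Grundy value = XOR of all: 1 XOR 1 XOR 3 = 3

3


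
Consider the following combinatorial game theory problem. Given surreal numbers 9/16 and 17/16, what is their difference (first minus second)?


x = 9/16, y = 17/16
Converting to common denominator: 16
x = 9/16, y = 17/16
x - y = 9/16 - 17/16 = -1/2

-1/2


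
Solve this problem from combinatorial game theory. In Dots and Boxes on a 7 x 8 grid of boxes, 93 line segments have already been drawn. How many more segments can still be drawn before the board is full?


Grid: 7 x 8 boxes, i.e. 8 rows and 9 columns of dots.
Horizontal edges: (rows + 1) * cols = 8 * 8 = 64
Vertical edges: rows * (cols + 1) = 7 * 9 = 63
Total edges: 64 + 63 = 127
Edges drawn: 93
Remaining: 127 - 93 = 34

34


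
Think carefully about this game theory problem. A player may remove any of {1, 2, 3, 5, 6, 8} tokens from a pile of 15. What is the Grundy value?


The subtraction set is S = {1, 2, 3, 5, 6, 8}.
G(k) = mex{ G(k - s) : s in S, s <= k }. We compute iteratively: G(0) = 0.
G(1) = mex({0}) = 1
G(2) = mex({0, 1}) = 2
G(3) = mex({0, 1, 2}) = 3
G(4) = mex({1, 2, 3}) = 0
G(5) = mex({0, 2, 3}) = 1
G(6) = mex({0, 1, 3}) = 2
G(7) = mex({0, 1, 2}) = 3
G(8) = mex({0, 1, 2, 3}) = 4
G(9) = mex({0, 1, 2, 3, 4}) = 5
G(10) = mex({0, 1, 2, 3, 4, 5}) = 6
G(11) = mex({1, 2, 3, 4, 5, 6}) = 0
G(12) = mex({0, 2, 3, 5, 6}) = 1
G(13) = mex({0, 1, 3, 4, 6}) = 2
G(14) = mex({0, 1, 2, 4, 5}) = 3
G(15) = mex({1, 2, 3, 5, 6}) = 0
Therefore G(15) = 0.

0


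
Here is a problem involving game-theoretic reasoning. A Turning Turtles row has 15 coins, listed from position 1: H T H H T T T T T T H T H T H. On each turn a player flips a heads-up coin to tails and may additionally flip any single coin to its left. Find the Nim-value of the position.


Coins: H T H H T T T T T T H T H T H
Key fact: a single head at position k behaves exactly like a Nim heap of size k (turning it to T and optionally flipping a coin at j < k corresponds to moving the heap from k to j, or to 0), and heads combine as a disjunctive sum (two heads at the same place would cancel, matching j XOR j = 0). So the Nim-value is the XOR of the 1-indexed positions of the heads.
Face-up positions (1-indexed): [1, 3, 4, 11, 13, 15]
XOR 0 with 1: 0 XOR 1 = 1
XOR 1 with 3: 1 XOR 3 = 2
XOR 2 with 4: 2 XOR 4 = 6
XOR 6 with 11: 6 XOR 11 = 13
XOR 13 with 13: 13 XOR 13 = 0
XOR 0 with 15: 0 XOR 15 = 15
Nim-value = 15

15


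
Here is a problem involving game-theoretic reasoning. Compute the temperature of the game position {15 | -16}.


The game is {15 | -16}, a switch {a | b} with numbers a > b.
Cooling {a | b} by t gives {a - t | b + t}, which stops being hot when a - t = b + t, i.e. at t = (a - b)/2. So the temperature of a switch is (a - b)/2.
Temperature = (Left option - Right option) / 2
= (15 - (-16)) / 2
= 31 / 2
= 31/2

31/2


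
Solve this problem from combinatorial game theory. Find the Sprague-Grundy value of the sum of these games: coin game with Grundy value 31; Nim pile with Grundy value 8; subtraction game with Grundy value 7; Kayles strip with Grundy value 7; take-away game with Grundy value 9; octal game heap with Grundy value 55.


By the Sprague-Grundy theorem, the Grundy value of a sum of games is the XOR of individual Grundy values.
coin game: Grundy value = 31. Running XOR: 0 XOR 31 = 31
Nim pile: Grundy value = 8. Running XOR: 31 XOR 8 = 23
subtraction game: Grundy value = 7. Running XOR: 23 XOR 7 = 16
Kayles strip: Grundy value = 7. Running XOR: 16 XOR 7 = 23
take-away game: Grundy value = 9. Running XOR: 23 XOR 9 = 30
octal game heap: Grundy value = 55. Running XOR: 30 XOR 55 = 41
The combined Grundy value is 41.

41


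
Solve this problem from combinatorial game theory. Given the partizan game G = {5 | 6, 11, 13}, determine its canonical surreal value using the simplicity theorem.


Left options: {5}, max = 5
Right options: {6, 11, 13}, min = 6
All options are numbers and max(Left) < min(Right), so by the simplicity theorem the value is the simplest (earliest-born) number strictly between 5 and 6.
No integer lies strictly between 5 and 6, so the value is the dyadic rational m/2^k in the interval with the smallest k (then m odd); search k = 1, 2, ...:
Denominator 2: 11/2 lies strictly between 5 and 6 -- found.
The simplest number in the interval is 11/2.
Game value = 11/2

11/2


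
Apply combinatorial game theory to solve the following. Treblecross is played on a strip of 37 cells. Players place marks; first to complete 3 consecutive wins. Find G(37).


Treblecross: place X on empty cells; 3-in-a-row wins.
Playing within two cells of an existing X lets the opponent win at once, so sensible play treats the cells i-2..i+2 around each X as dead. The player left with no safe cell loses, so this is a normal-play take-away game on strips of safe cells.
Placing X at cell i (0-indexed) of a strip of k safe cells leaves independent strips of sizes max(0, i-2) and max(0, k-i-3). Hence G(k) = mex{ G(max(0,i-2)) XOR G(max(0,k-i-3)) : 0 <= i < k }, with G(0) = 0.
G(1): splits (0,0):0^0=0 -> mex({0}) = 1
G(2): splits (0,0):0^0=0 -> mex({0}) = 1
G(3): splits (0,0):0^0=0 -> mex({0}) = 1
G(4): splits (0,1):0^1=1 (0,0):0^0=0 -> mex({0, 1}) = 2
G(5): splits (0,2):0^1=1 (0,1):0^1=1 (0,0):0^0=0 -> mex({0, 1}) = 2
G(6) = mex({1}) = 0
G(7) = mex({0, 1, 2}) = 3
G(8) = mex({0, 1, 2}) = 3
G(9) = mex({0, 2}) = 1
G(10) = mex({0, 2, 3}) = 1
G(11) = mex({0, 3}) = 1
G(12) = mex({1, 3}) = 0
G(13) = mex({0, 1, 2, 3}) = 4
G(14) = mex({0, 1, 2}) = 3
G(15) = mex({0, 1, 2}) = 3
G(16) = mex({0, 1, 2, 4}) = 3
G(17) = mex({0, 1, 3, 4}) = 2
G(18) = mex({0, 1, 3, 4}) = 2
G(19) = mex({0, 1, 3, 5}) = 2
G(20) = mex({0, 1, 2, 3, 5}) = 4
G(21) = mex({0, 1, 2, 3, 5}) = 4
G(22) = mex({1, 2, 6}) = 0
G(23) = mex({0, 1, 2, 3, 4, 6}) = 5
G(24) = mex({0, 1, 2, 3, 4}) = 5
G(25) = mex({0, 1, 3, 4, 7}) = 2
G(26) = mex({0, 1, 3, 4, 5, 7}) = 2
G(27) = mex({0, 1, 3, 5}) = 2
G(28) = mex({0, 1, 2, 5}) = 3
G(29) = mex({0, 1, 2, 4, 5, 6}) = 3
G(30) = mex({1, 2, 4, 6}) = 0
G(31) = mex({0, 1, 2, 3, 4, 6}) = 5
G(32) = mex({1, 2, 3, 4, 7}) = 0
G(33) = mex({0, 3, 7}) = 1
G(34) = mex({0, 2, 3, 5, 7}) = 1
G(35) = mex({0, 2, 3, 5, 6}) = 1
G(36) = mex({0, 1, 2, 5, 6}) = 3
G(37) = mex({0, 1, 2, 4, 5, 6}) = 3
Therefore G(37) = 3.

3


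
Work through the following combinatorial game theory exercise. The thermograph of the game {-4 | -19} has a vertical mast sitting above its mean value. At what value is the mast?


Game = {-4 | -19}, a switch {a | b} with numbers a > b.
Its thermograph has left wall a - t and right wall b + t, which meet at t = (a - b)/2, where both equal (a + b)/2. So the mast (mean value) is at (a + b)/2.
Mean = (-4 + (-19))/2 = -23/2 = -23/2

-23/2


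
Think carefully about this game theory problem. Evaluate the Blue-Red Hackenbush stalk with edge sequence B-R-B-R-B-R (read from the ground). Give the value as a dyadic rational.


Edges (from ground): B-R-B-R-B-R
By Berlekamp's sign-expansion rule, a Blue-Red Hackenbush stalk has the value of the surreal number whose sign sequence is the edge sequence with B -> + and R -> -.
Sign sequence: +-+-+-
Trace the sign expansion in the surreal number tree, starting from 0:
Edge 1: B (sign +) -> bounds (0, +inf), value = 1
Edge 2: R (sign -) -> bounds (0, 1), value = 1/2
Edge 3: B (sign +) -> bounds (1/2, 1), value = 3/4
Edge 4: R (sign -) -> bounds (1/2, 3/4), value = 5/8
Edge 5: B (sign +) -> bounds (5/8, 3/4), value = 11/16
Edge 6: R (sign -) -> bounds (5/8, 11/16), value = 21/32
Game value = 21/32

21/32


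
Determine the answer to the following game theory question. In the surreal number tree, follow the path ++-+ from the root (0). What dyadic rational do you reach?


Sign expansion: ++-+
Rule: track bounds (lo, hi), initially (-inf, +inf). On '+', the current value becomes lo and we move to the simplest number in (value, hi): value + 1 if hi = +inf, otherwise the midpoint (value + hi)/2. On '-', the current value becomes hi and we move to value - 1 if lo = -inf, otherwise the midpoint (lo + value)/2.
Start at 0.
Step 1: sign = +, move right. Bounds: (0, +inf). Value = 1
Step 2: sign = +, move right. Bounds: (1, +inf). Value = 2
Step 3: sign = -, move left. Bounds: (1, 2). Value = 3/2
Step 4: sign = +, move right. Bounds: (3/2, 2). Value = 7/4
The surreal number with sign expansion ++-+ is 7/4.

7/4


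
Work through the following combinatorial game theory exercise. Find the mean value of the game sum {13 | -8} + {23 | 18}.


G1 = {13 | -8}, G2 = {23 | 18}
Each is a switch {a | b} with numbers a > b; its mean value is (a + b)/2, and mean value is additive over game sums: m(G1 + G2) = m(G1) + m(G2).
Mean of G1 = (13 + (-8))/2 = 5/2 = 5/2
Mean of G2 = (23 + (18))/2 = 41/2 = 41/2
Mean of G1 + G2 = 5/2 + 41/2 = 23

23


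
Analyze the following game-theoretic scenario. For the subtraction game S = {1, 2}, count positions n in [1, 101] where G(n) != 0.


Subtraction set S = {1, 2}, so G(n) = n mod 3.
G(n) = 0 when n is a multiple of 3.
Multiples of 3 in [1, 101]: 33
N-positions (nonzero Grundy) = 101 - 33 = 68

68


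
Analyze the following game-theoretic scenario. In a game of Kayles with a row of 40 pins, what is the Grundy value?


Kayles: a move removes 1 or 2 adjacent pins from a contiguous row.
Removing pins from a row of k leaves two independent rows (a, b) with a + b = k - 1 (one pin) or a + b = k - 2 (two pins); an end removal gives a = 0.
By Sprague-Grundy, G(k) = mex{ G(a) XOR G(b) } over all these splits. G(0) = 0.
G(1): splits (0,0):0^0=0 -> mex({0}) = 1
G(2): splits (0,1):0^1=1 (0,0):0^0=0 -> mex({0, 1}) = 2
G(3): splits (0,2):0^2=2 (1,1):1^1=0 (0,1):0^1=1 -> mex({0, 1, 2}) = 3
G(4): splits (0,3):0^3=3 (1,2):1^2=3 (0,2):0^2=2 (1,1):1^1=0 -> mex({0, 2, 3}) = 1
G(5): splits (0,4):0^1=1 (1,3):1^3=2 (2,2):2^2=0 (0,3):0^3=3 (1,2):1^2=3 -> mex({0, 1, 2, 3}) = 4
G(6) = mex({0, 1, 2, 4}) = 3
G(7) = mex({0, 1, 3, 4, 5}) = 2
G(8) = mex({0, 2, 3, 5, 6}) = 1
G(9) = mex({0, 1, 2, 3, 6, 7}) = 4
G(10) = mex({0, 1, 3, 4, 5, 7}) = 2
G(11) = mex({0, 1, 2, 3, 4, 5}) = 6
G(12) = mex({0, 1, 2, 3, 5, 6, 7}) = 4
G(13) = mex({0, 2, 3, 4, 6, 7}) = 1
G(14) = mex({0, 1, 4, 5, 6, 7}) = 2
G(15) = mex({0, 1, 2, 3, 4, 5, 6}) = 7
G(16) = mex({0, 2, 3, 5, 6, 7}) = 1
G(17) = mex({0, 1, 2, 3, 5, 6, 7}) = 4
G(18) = mex({0, 1, 2, 4, 5, 6}) = 3
G(19) = mex({0, 1, 3, 4, 5, 7}) = 2
G(20) = mex({0, 2, 3, 4, 5, 6, 7}) = 1
G(21) = mex({0, 1, 2, 3, 5, 6, 7}) = 4
G(22) = mex({0, 1, 2, 3, 4, 5, 7}) = 6
G(23) = mex({0, 1, 2, 3, 4, 5, 6}) = 7
G(24) = mex({0, 1, 2, 3, 5, 6, 7}) = 4
G(25) = mex({0, 2, 3, 4, 6, 7}) = 1
G(26) = mex({0, 1, 3, 4, 5, 6, 7}) = 2
G(27) = mex({0, 1, 2, 3, 4, 5, 6, 7}) = 8
G(28) = mex({0, 1, 2, 3, 4, 6, 7, 8}) = 5
G(29) = mex({0, 1, 2, 3, 5, 6, 7, 8, 9}) = 4
G(30) = mex({0, 1, 2, 3, 4, 5, 6, 9, 10}) = 7
G(31) = mex({0, 1, 3, 4, 5, 7, 10, 11}) = 2
G(32) = mex({0, 2, 3, 4, 5, 6, 7, 9, 11}) = 1
G(33) = mex({0, 1, 2, 3, 4, 5, 6, 7, 9, 12}) = 8
G(34) = mex({0, 1, 2, 3, 4, 5, 7, 8, 11, 12}) = 6
G(35) = mex({0, 1, 2, 3, 4, 5, 6, 8, 9, 10, 11}) = 7
G(36) = mex({0, 1, 2, 3, 5, 6, 7, 9, 10}) = 4
G(37) = mex({0, 2, 3, 4, 6, 7, 9, 10, 11, 12}) = 1
G(38) = mex({0, 1, 3, 4, 5, 6, 7, 9, 10, 11, 12}) = 2
G(39) = mex({0, 1, 2, 4, 5, 6, 7, 9, 10, 12, 14}) = 3
G(40) = mex({0, 2, 3, 4, 6, 7, 11, 12, 14}) = 1
Therefore G(40) = 1.

1
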